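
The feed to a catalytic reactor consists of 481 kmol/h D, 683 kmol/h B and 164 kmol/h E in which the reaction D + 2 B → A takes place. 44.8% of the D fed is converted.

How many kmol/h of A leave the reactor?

215 kmol/h

D reacted = 0.448 × 481 = 215.5 kmol/h; ν_D = −1, so ξ = 215.5/1 = 215.5 kmol/h.
Outlet amounts (n = n₀ + ν ξ):
  D: 481 − 1(215.5) = 265.5
  B: 683 − 2(215.5) = 252
  A: 0 + 1(215.5) = 215.5
  E: 164 (inert)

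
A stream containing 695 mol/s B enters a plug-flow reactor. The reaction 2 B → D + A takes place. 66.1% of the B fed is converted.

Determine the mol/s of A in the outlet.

230 mol/s

B reacted = 0.661 × 695 = 459.4 mol/s; ν_B = −2, so ξ = 459.4/2 = 229.7 mol/s.
Outlet amounts (n = n₀ + ν ξ):
  B: 695 − 2(229.7) = 235.6
  D: 0 + 1(229.7) = 229.7
  A: 0 + 1(229.7) = 229.7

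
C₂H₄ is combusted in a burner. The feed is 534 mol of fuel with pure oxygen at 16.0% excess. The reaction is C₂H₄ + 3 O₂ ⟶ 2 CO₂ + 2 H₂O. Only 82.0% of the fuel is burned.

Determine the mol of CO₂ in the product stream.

876 mol

Stoichiometric O₂ = 3 × 534 = 1602 mol; O₂ fed = 1602 × 1.160 = 1858 mol.
Fuel reacted = 0.82 × 534 → ξ = 437.9 mol.
Outlet (n = n₀ + ν ξ):
  C₂H₄: 534 − 1(437.9) = 96.12
  O₂: 1858 − 3(437.9) = 544.7
  CO₂: 0 + 2(437.9) = 875.8
  H₂O: 0 + 2(437.9) = 875.8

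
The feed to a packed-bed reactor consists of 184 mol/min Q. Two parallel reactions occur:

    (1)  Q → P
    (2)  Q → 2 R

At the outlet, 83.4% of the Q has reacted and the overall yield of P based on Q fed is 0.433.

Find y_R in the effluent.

0.572

Yield of P: 1ξ₁ / 184 = 0.433 → ξ₁ = 79.67 mol/min.
Conversion of Q: 1ξ₁ + 1ξ₂ = 0.834 × 184 = 153.5 → ξ₂ = 73.78 mol/min.
Outlet amounts (n = n₀ + Σ ν·ξ):
  Q: 184 − 1(79.67) − 1(73.78) = 30.54
  P: 0 + 1(79.67) = 79.67
  R: 0 + 2(73.78) = 147.6
Total out = 257.8 mol/min; y_R = 147.6 / 257.8 = 0.5724.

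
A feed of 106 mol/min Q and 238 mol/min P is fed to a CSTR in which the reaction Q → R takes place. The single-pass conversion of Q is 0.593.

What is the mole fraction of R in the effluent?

Q reacted = 0.593 × 106 = 62.86 mol/min; ν_Q = −1, so ξ = 62.86/1 = 62.86 mol/min.
Outlet amounts (n = n₀ + ν ξ):
  Q: 106 − 1(62.86) = 43.14
  R: 0 + 1(62.86) = 62.86
  P: 238 (inert)
Total out = 344 mol/min; y_R = 62.86 / 344 = 0.1827.

0.183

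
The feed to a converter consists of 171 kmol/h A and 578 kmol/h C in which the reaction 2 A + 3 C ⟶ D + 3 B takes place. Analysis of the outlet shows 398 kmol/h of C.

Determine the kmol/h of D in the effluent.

60 kmol/h

For C: n = n₀ − 3ξ → 398 = 578 − 3ξ, giving ξ = 60 kmol/h.
Outlet amounts (n = n₀ + ν ξ):
  A: 171 − 2(60) = 51
  C: 578 − 3(60) = 398
  D: 0 + 1(60) = 60
  B: 0 + 3(60) = 180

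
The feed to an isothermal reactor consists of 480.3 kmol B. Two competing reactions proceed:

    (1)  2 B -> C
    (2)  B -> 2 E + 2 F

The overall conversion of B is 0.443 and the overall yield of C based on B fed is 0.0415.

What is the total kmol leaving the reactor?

Yield of C: 1ξ₁ / 480.3 = 0.0415 → ξ₁ = 19.93 kmol.
Conversion of B: 2ξ₁ + 1ξ₂ = 0.443 × 480.3 = 212.8 → ξ₂ = 172.9 kmol.
Outlet amounts (n = n₀ + Σ ν·ξ):
  B: 480.3 − 2(19.93) − 1(172.9) = 267.5
  C: 0 + 1(19.93) = 19.93
  E: 0 + 2(172.9) = 345.8
  F: 0 + 2(172.9) = 345.8
Total out = 267.5 + 19.93 + 345.8 + 345.8 = 979.1 kmol.

979 kmol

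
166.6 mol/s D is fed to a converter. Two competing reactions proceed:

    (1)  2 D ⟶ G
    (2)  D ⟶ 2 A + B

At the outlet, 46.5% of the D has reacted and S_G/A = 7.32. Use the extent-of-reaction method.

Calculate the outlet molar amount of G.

Conversion of D: D consumed = 0.465 × 166.6 = 77.47 mol/s = 2ξ₁ + 1ξ₂.
Selectivity: 1ξ₁ / (2ξ₂) = 7.32 → ξ₁ = 14.64 ξ₂.
Substitute: (2·14.64 + 1) ξ₂ = 77.47 → ξ₂ = 2.558 mol/s, ξ₁ = 37.46 mol/s.
Outlet amounts (n = n₀ + Σ ν·ξ):
  D: 166.6 − 2(37.46) − 1(2.558) = 89.13
  G: 0 + 1(37.46) = 37.46
  A: 0 + 2(2.558) = 5.117
  B: 0 + 1(2.558) = 2.558

37.5 mol/s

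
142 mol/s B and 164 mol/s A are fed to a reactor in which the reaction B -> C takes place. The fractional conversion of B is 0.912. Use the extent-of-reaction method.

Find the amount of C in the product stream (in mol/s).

B reacted = 0.912 × 142 = 129.5 mol/s; ν_B = −1, so ξ = 129.5/1 = 129.5 mol/s.
Outlet amounts (n = n₀ + ν ξ):
  B: 142 − 1(129.5) = 12.5
  C: 0 + 1(129.5) = 129.5
  A: 164 (inert)

130 mol/s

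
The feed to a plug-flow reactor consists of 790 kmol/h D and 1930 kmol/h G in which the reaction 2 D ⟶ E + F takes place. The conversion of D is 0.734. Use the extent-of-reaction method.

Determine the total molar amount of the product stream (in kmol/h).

2720 kmol/h

D reacted = 0.734 × 790 = 579.9 kmol/h; ν_D = −2, so ξ = 579.9/2 = 289.9 kmol/h.
Outlet amounts (n = n₀ + ν ξ):
  D: 790 − 2(289.9) = 210.1
  E: 0 + 1(289.9) = 289.9
  F: 0 + 1(289.9) = 289.9
  G: 1930 (inert)
Total out = 210.1 + 289.9 + 289.9 + 1930 = 2720 kmol/h.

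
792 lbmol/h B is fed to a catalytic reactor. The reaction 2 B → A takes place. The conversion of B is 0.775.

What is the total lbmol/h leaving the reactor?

485 lbmol/h

B reacted = 0.775 × 792 = 613.8 lbmol/h; ν_B = −2, so ξ = 613.8/2 = 306.9 lbmol/h.
Outlet amounts (n = n₀ + ν ξ):
  B: 792 − 2(306.9) = 178.2
  A: 0 + 1(306.9) = 306.9
Total out = 178.2 + 306.9 = 485.1 lbmol/h.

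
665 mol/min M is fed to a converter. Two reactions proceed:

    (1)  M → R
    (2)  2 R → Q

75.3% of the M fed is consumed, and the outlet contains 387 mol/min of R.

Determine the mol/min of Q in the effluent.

56.9 mol/min

Conversion of M: M consumed = 1ξ₁ = 0.753 × 665 → ξ₁ = 500.7 mol/min.
R balance: n_R = 0 + 1ξ₁ − 2ξ₂ = 387 → ξ₂ = (1·500.7 − 387)/2 = 56.87 mol/min.
Outlet amounts (n = n₀ + Σ ν·ξ):
  M: 665 − 1(500.7) = 164.3
  R: 0 + 1(500.7) − 2(56.87) = 387
  Q: 0 + 1(56.87) = 56.87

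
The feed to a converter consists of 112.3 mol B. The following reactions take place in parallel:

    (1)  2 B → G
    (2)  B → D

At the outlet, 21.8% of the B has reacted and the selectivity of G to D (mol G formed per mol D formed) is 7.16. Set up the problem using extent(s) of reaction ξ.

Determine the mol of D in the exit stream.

1.6 mol

Conversion of B: B consumed = 0.218 × 112.3 = 24.48 mol = 2ξ₁ + 1ξ₂.
Selectivity: 1ξ₁ / (1ξ₂) = 7.16 → ξ₁ = 7.16 ξ₂.
Substitute: (2·7.16 + 1) ξ₂ = 24.48 → ξ₂ = 1.598 mol, ξ₁ = 11.44 mol.
Outlet amounts (n = n₀ + Σ ν·ξ):
  B: 112.3 − 2(11.44) − 1(1.598) = 87.82
  G: 0 + 1(11.44) = 11.44
  D: 0 + 1(1.598) = 1.598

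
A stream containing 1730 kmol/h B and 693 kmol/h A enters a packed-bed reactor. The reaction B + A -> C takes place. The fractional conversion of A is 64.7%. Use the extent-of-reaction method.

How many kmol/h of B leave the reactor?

1280 kmol/h

A reacted = 0.647 × 693 = 448.4 kmol/h; ν_A = −1, so ξ = 448.4/1 = 448.4 kmol/h.
Outlet amounts (n = n₀ + ν ξ):
  B: 1730 − 1(448.4) = 1282
  A: 693 − 1(448.4) = 244.6
  C: 0 + 1(448.4) = 448.4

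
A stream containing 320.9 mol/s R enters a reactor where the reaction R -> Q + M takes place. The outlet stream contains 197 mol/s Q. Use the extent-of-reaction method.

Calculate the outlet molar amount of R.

For Q: n = n₀ + 1ξ → 197 = 0 + 1ξ, giving ξ = 197 mol/s.
Outlet amounts (n = n₀ + ν ξ):
  R: 320.9 − 1(197) = 123.9
  Q: 0 + 1(197) = 197
  M: 0 + 1(197) = 197

124 mol/s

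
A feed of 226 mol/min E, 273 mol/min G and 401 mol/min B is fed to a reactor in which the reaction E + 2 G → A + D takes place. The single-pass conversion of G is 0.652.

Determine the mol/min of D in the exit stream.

G reacted = 0.652 × 273 = 178 mol/min; ν_G = −2, so ξ = 178/2 = 89 mol/min.
Outlet amounts (n = n₀ + ν ξ):
  E: 226 − 1(89) = 137
  G: 273 − 2(89) = 95
  A: 0 + 1(89) = 89
  D: 0 + 1(89) = 89
  B: 401 (inert)

89 mol/min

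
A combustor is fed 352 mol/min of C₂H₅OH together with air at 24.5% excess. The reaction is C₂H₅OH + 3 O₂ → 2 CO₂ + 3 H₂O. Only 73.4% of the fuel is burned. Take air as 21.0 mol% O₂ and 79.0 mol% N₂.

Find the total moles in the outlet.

Stoichiometric O₂ = 3 × 352 = 1056 mol/min; O₂ fed = 1056 × 1.245 = 1315 mol/min.
N₂ fed = 1315 × 79/21 = 4946 mol/min.
Fuel reacted = 0.734 × 352 → ξ = 258.4 mol/min.
Outlet (n = n₀ + ν ξ):
  C₂H₅OH: 352 − 1(258.4) = 93.63
  O₂: 1315 − 3(258.4) = 539.6
  N₂: 4946 (inert)
  CO₂: 0 + 2(258.4) = 516.7
  H₂O: 0 + 3(258.4) = 775.1
Total out = 93.63 + 539.6 + 4946 + 516.7 + 775.1 = 6871 mol/min.

6870 mol/min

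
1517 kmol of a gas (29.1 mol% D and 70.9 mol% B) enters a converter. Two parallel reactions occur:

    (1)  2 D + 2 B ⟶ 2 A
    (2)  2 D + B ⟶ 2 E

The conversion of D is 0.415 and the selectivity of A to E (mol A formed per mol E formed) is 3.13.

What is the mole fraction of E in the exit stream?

0.0327

Conversion of D: D consumed = 0.415 × 441.4 = 183.2 kmol = 2ξ₁ + 2ξ₂.
Selectivity: 2ξ₁ / (2ξ₂) = 3.13 → ξ₁ = 3.13 ξ₂.
Substitute: (2·3.13 + 2) ξ₂ = 183.2 → ξ₂ = 22.18 kmol, ξ₁ = 69.42 kmol.
Outlet amounts (n = n₀ + Σ ν·ξ):
  D: 441.4 − 2(69.42) − 2(22.18) = 258.2
  B: 1076 − 2(69.42) − 1(22.18) = 914.5
  A: 0 + 2(69.42) = 138.8
  E: 0 + 2(22.18) = 44.36
Total out = 1356 kmol; y_E = 44.36 / 1356 = 0.03271.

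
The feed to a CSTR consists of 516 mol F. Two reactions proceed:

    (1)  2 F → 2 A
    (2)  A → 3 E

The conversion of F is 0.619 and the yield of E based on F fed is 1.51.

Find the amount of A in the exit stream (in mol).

59.7 mol

Conversion of F: F consumed = 2ξ₁ = 0.619 × 516 → ξ₁ = 159.7 mol.
Yield of E: 3ξ₂ / 516 = 1.51 → ξ₂ = 259.7 mol.
Outlet amounts (n = n₀ + Σ ν·ξ):
  F: 516 − 2(159.7) = 196.6
  A: 0 + 2(159.7) − 1(259.7) = 59.68
  E: 0 + 3(259.7) = 779.2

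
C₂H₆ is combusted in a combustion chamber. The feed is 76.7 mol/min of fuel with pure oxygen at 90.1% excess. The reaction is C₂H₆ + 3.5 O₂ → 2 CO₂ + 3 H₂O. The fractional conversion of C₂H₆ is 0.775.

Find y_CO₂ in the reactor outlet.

0.193

Stoichiometric O₂ = 3.5 × 76.7 = 268.4 mol/min; O₂ fed = 268.4 × 1.901 = 510.3 mol/min.
Fuel reacted = 0.775 × 76.7 → ξ = 59.44 mol/min.
Outlet (n = n₀ + ν ξ):
  C₂H₆: 76.7 − 1(59.44) = 17.26
  O₂: 510.3 − 3.5(59.44) = 302.3
  CO₂: 0 + 2(59.44) = 118.9
  H₂O: 0 + 3(59.44) = 178.3
Total out = 616.7 mol/min; y_CO₂ = 118.9 / 616.7 = 0.1928.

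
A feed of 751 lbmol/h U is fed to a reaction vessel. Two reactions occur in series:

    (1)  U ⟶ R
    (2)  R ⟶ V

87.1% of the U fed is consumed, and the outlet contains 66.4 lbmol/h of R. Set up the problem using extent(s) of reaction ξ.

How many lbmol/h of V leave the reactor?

588 lbmol/h

Conversion of U: U consumed = 1ξ₁ = 0.871 × 751 → ξ₁ = 654.1 lbmol/h.
R balance: n_R = 0 + 1ξ₁ − 1ξ₂ = 66.4 → ξ₂ = (1·654.1 − 66.4)/1 = 587.7 lbmol/h.
Outlet amounts (n = n₀ + Σ ν·ξ):
  U: 751 − 1(654.1) = 96.88
  R: 0 + 1(654.1) − 1(587.7) = 66.4
  V: 0 + 1(587.7) = 587.7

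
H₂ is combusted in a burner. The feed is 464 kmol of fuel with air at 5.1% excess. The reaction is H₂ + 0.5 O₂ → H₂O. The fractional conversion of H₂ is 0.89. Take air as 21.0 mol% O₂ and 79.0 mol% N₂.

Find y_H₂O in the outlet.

0.291

Stoichiometric O₂ = 0.5 × 464 = 232 kmol; O₂ fed = 232 × 1.051 = 243.8 kmol.
N₂ fed = 243.8 × 79/21 = 917.3 kmol.
Fuel reacted = 0.89 × 464 → ξ = 413 kmol.
Outlet (n = n₀ + ν ξ):
  H₂: 464 − 1(413) = 51.04
  O₂: 243.8 − 0.5(413) = 37.35
  N₂: 917.3 (inert)
  H₂O: 0 + 1(413) = 413
Total out = 1419 kmol; y_H₂O = 413 / 1419 = 0.2911.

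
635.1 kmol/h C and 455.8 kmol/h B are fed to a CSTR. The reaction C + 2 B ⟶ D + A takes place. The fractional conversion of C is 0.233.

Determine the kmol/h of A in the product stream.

148 kmol/h

C reacted = 0.233 × 635.1 = 148 kmol/h; ν_C = −1, so ξ = 148/1 = 148 kmol/h.
Outlet amounts (n = n₀ + ν ξ):
  C: 635.1 − 1(148) = 487.1
  B: 455.8 − 2(148) = 159.8
  D: 0 + 1(148) = 148
  A: 0 + 1(148) = 148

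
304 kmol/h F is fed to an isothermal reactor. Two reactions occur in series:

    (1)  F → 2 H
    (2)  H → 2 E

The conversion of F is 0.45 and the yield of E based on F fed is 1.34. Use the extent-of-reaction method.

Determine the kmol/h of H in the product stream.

Conversion of F: F consumed = 1ξ₁ = 0.45 × 304 → ξ₁ = 136.8 kmol/h.
Yield of E: 2ξ₂ / 304 = 1.34 → ξ₂ = 203.7 kmol/h.
Outlet amounts (n = n₀ + Σ ν·ξ):
  F: 304 − 1(136.8) = 167.2
  H: 0 + 2(136.8) − 1(203.7) = 69.92
  E: 0 + 2(203.7) = 407.4

69.9 kmol/h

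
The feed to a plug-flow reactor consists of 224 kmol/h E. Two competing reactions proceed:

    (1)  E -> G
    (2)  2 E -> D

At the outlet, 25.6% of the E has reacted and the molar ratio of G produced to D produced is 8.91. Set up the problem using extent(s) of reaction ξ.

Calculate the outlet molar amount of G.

Conversion of E: E consumed = 0.256 × 224 = 57.34 kmol/h = 1ξ₁ + 2ξ₂.
Selectivity: 1ξ₁ / (1ξ₂) = 8.91 → ξ₁ = 8.91 ξ₂.
Substitute: (1·8.91 + 2) ξ₂ = 57.34 → ξ₂ = 5.256 kmol/h, ξ₁ = 46.83 kmol/h.
Outlet amounts (n = n₀ + Σ ν·ξ):
  E: 224 − 1(46.83) − 2(5.256) = 166.7
  G: 0 + 1(46.83) = 46.83
  D: 0 + 1(5.256) = 5.256

46.8 kmol/h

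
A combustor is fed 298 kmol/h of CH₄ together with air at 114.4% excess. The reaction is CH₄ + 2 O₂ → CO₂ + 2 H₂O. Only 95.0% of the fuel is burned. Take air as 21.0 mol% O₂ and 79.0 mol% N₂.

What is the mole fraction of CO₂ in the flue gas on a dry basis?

Stoichiometric O₂ = 2 × 298 = 596 kmol/h; O₂ fed = 596 × 2.144 = 1278 kmol/h.
N₂ fed = 1278 × 79/21 = 4807 kmol/h.
Fuel reacted = 0.95 × 298 → ξ = 283.1 kmol/h.
Outlet (n = n₀ + ν ξ):
  CH₄: 298 − 1(283.1) = 14.9
  O₂: 1278 − 2(283.1) = 711.6
  N₂: 4807 (inert)
  CO₂: 0 + 1(283.1) = 283.1
  H₂O: 0 + 2(283.1) = 566.2
Dry total = 5817 kmol/h; y_CO₂ (dry) = 283.1 / 5817 = 0.04867.

0.0487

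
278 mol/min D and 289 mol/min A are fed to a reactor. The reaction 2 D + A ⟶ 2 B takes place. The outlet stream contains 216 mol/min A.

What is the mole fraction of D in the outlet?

For A: n = n₀ − 1ξ → 216 = 289 − 1ξ, giving ξ = 73 mol/min.
Outlet amounts (n = n₀ + ν ξ):
  D: 278 − 2(73) = 132
  A: 289 − 1(73) = 216
  B: 0 + 2(73) = 146
Total out = 494 mol/min; y_D = 132 / 494 = 0.2672.

0.267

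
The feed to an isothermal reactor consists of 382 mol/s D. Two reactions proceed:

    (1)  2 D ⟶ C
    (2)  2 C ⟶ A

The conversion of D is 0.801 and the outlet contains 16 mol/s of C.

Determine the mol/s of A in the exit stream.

Conversion of D: D consumed = 2ξ₁ = 0.801 × 382 → ξ₁ = 153 mol/s.
C balance: n_C = 0 + 1ξ₁ − 2ξ₂ = 16 → ξ₂ = (1·153 − 16)/2 = 68.5 mol/s.
Outlet amounts (n = n₀ + Σ ν·ξ):
  D: 382 − 2(153) = 76.02
  C: 0 + 1(153) − 2(68.5) = 16
  A: 0 + 1(68.5) = 68.5

68.5 mol/s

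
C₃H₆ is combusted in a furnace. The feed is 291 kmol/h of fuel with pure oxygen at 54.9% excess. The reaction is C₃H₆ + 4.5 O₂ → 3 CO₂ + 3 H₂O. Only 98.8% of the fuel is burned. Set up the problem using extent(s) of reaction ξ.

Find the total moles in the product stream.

2460 kmol/h

Stoichiometric O₂ = 4.5 × 291 = 1310 kmol/h; O₂ fed = 1310 × 1.549 = 2028 kmol/h.
Fuel reacted = 0.988 × 291 → ξ = 287.5 kmol/h.
Outlet (n = n₀ + ν ξ):
  C₃H₆: 291 − 1(287.5) = 3.492
  O₂: 2028 − 4.5(287.5) = 734.6
  CO₂: 0 + 3(287.5) = 862.5
  H₂O: 0 + 3(287.5) = 862.5
Total out = 3.492 + 734.6 + 862.5 + 862.5 = 2463 kmol/h.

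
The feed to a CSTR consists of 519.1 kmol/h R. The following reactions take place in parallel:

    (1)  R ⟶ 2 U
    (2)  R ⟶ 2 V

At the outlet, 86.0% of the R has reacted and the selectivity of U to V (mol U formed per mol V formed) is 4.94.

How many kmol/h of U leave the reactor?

Conversion of R: R consumed = 0.86 × 519.1 = 446.4 kmol/h = 1ξ₁ + 1ξ₂.
Selectivity: 2ξ₁ / (2ξ₂) = 4.94 → ξ₁ = 4.94 ξ₂.
Substitute: (1·4.94 + 1) ξ₂ = 446.4 → ξ₂ = 75.16 kmol/h, ξ₁ = 371.3 kmol/h.
Outlet amounts (n = n₀ + Σ ν·ξ):
  R: 519.1 − 1(371.3) − 1(75.16) = 72.67
  U: 0 + 2(371.3) = 742.5
  V: 0 + 2(75.16) = 150.3

743 kmol/h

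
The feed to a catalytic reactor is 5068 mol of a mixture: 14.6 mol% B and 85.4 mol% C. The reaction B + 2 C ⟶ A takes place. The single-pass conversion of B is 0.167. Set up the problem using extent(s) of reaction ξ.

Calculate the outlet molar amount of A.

124 mol

B reacted = 0.167 × 739.9 = 123.6 mol; ν_B = −1, so ξ = 123.6/1 = 123.6 mol.
Outlet amounts (n = n₀ + ν ξ):
  B: 739.9 − 1(123.6) = 616.4
  C: 4328 − 2(123.6) = 4081
  A: 0 + 1(123.6) = 123.6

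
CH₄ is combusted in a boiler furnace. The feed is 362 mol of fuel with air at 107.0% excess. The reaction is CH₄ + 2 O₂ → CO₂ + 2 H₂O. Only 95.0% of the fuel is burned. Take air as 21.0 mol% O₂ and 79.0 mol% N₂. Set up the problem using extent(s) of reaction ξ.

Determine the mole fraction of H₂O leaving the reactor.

Stoichiometric O₂ = 2 × 362 = 724 mol; O₂ fed = 724 × 2.070 = 1499 mol.
N₂ fed = 1499 × 79/21 = 5638 mol.
Fuel reacted = 0.95 × 362 → ξ = 343.9 mol.
Outlet (n = n₀ + ν ξ):
  CH₄: 362 − 1(343.9) = 18.1
  O₂: 1499 − 2(343.9) = 810.9
  N₂: 5638 (inert)
  CO₂: 0 + 1(343.9) = 343.9
  H₂O: 0 + 2(343.9) = 687.8
Total out = 7499 mol; y_H₂O = 687.8 / 7499 = 0.09172.

0.0917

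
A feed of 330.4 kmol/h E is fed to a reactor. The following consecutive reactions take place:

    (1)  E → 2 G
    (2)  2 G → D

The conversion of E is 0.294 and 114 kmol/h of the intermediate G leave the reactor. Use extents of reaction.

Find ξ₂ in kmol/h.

Conversion of E: E consumed = 1ξ₁ = 0.294 × 330.4 → ξ₁ = 97.14 kmol/h.
G balance: n_G = 0 + 2ξ₁ − 2ξ₂ = 114 → ξ₂ = (2·97.14 − 114)/2 = 40.14 kmol/h.
Outlet amounts (n = n₀ + Σ ν·ξ):
  E: 330.4 − 1(97.14) = 233.3
  G: 0 + 2(97.14) − 2(40.14) = 114
  D: 0 + 1(40.14) = 40.14

ξ₂ = 40.1 kmol/h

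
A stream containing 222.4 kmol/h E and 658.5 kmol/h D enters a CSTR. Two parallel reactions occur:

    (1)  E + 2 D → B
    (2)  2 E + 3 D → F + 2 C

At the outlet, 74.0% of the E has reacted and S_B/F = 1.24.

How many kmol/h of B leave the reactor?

Conversion of E: E consumed = 0.74 × 222.4 = 164.6 kmol/h = 1ξ₁ + 2ξ₂.
Selectivity: 1ξ₁ / (1ξ₂) = 1.24 → ξ₁ = 1.24 ξ₂.
Substitute: (1·1.24 + 2) ξ₂ = 164.6 → ξ₂ = 50.8 kmol/h, ξ₁ = 62.99 kmol/h.
Outlet amounts (n = n₀ + Σ ν·ξ):
  E: 222.4 − 1(62.99) − 2(50.8) = 57.82
  D: 658.5 − 2(62.99) − 3(50.8) = 380.1
  B: 0 + 1(62.99) = 62.99
  F: 0 + 1(50.8) = 50.8
  C: 0 + 2(50.8) = 101.6

63 kmol/h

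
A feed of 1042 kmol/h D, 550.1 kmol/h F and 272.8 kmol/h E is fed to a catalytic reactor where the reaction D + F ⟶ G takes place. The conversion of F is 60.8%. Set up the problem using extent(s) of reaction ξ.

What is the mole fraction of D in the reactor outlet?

0.462

F reacted = 0.608 × 550.1 = 334.5 kmol/h; ν_F = −1, so ξ = 334.5/1 = 334.5 kmol/h.
Outlet amounts (n = n₀ + ν ξ):
  D: 1042 − 1(334.5) = 707.5
  F: 550.1 − 1(334.5) = 215.6
  G: 0 + 1(334.5) = 334.5
  E: 272.8 (inert)
Total out = 1530 kmol/h; y_D = 707.5 / 1530 = 0.4623.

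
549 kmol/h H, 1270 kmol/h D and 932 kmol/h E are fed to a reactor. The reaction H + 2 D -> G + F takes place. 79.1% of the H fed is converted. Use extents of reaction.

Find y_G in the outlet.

H reacted = 0.791 × 549 = 434.3 kmol/h; ν_H = −1, so ξ = 434.3/1 = 434.3 kmol/h.
Outlet amounts (n = n₀ + ν ξ):
  H: 549 − 1(434.3) = 114.7
  D: 1270 − 2(434.3) = 401.5
  G: 0 + 1(434.3) = 434.3
  F: 0 + 1(434.3) = 434.3
  E: 932 (inert)
Total out = 2317 kmol/h; y_G = 434.3 / 2317 = 0.1874.

0.187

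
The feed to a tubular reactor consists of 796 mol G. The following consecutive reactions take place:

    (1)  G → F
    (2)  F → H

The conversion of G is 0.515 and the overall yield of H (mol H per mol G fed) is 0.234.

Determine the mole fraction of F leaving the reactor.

0.281

Conversion of G: G consumed = 1ξ₁ = 0.515 × 796 → ξ₁ = 409.9 mol.
Yield of H: 1ξ₂ / 796 = 0.234 → ξ₂ = 186.3 mol.
Outlet amounts (n = n₀ + Σ ν·ξ):
  G: 796 − 1(409.9) = 386.1
  F: 0 + 1(409.9) − 1(186.3) = 223.7
  H: 0 + 1(186.3) = 186.3
Total out = 796 mol; y_F = 223.7 / 796 = 0.281.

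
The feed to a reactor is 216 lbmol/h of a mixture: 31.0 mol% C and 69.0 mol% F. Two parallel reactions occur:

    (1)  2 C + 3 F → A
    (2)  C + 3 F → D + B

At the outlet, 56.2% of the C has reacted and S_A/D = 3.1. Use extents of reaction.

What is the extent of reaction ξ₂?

Conversion of C: C consumed = 0.562 × 66.96 = 37.63 lbmol/h = 2ξ₁ + 1ξ₂.
Selectivity: 1ξ₁ / (1ξ₂) = 3.1 → ξ₁ = 3.1 ξ₂.
Substitute: (2·3.1 + 1) ξ₂ = 37.63 → ξ₂ = 5.227 lbmol/h, ξ₁ = 16.2 lbmol/h.
Outlet amounts (n = n₀ + Σ ν·ξ):
  C: 66.96 − 2(16.2) − 1(5.227) = 29.33
  F: 149 − 3(16.2) − 3(5.227) = 84.75
  A: 0 + 1(16.2) = 16.2
  D: 0 + 1(5.227) = 5.227
  B: 0 + 1(5.227) = 5.227

ξ₂ = 5.23 lbmol/h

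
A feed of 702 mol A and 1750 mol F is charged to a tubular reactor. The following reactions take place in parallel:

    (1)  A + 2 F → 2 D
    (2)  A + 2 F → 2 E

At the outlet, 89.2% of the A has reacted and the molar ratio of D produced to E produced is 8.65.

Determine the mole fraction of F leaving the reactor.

Conversion of A: A consumed = 0.892 × 702 = 626.2 mol = 1ξ₁ + 1ξ₂.
Selectivity: 2ξ₁ / (2ξ₂) = 8.65 → ξ₁ = 8.65 ξ₂.
Substitute: (1·8.65 + 1) ξ₂ = 626.2 → ξ₂ = 64.89 mol, ξ₁ = 561.3 mol.
Outlet amounts (n = n₀ + Σ ν·ξ):
  A: 702 − 1(561.3) − 1(64.89) = 75.82
  F: 1750 − 2(561.3) − 2(64.89) = 497.6
  D: 0 + 2(561.3) = 1123
  E: 0 + 2(64.89) = 129.8
Total out = 1826 mol; y_F = 497.6 / 1826 = 0.2726.

0.273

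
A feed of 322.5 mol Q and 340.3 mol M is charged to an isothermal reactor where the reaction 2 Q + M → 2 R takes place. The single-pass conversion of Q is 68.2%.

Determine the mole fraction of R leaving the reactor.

Q reacted = 0.682 × 322.5 = 219.9 mol; ν_Q = −2, so ξ = 219.9/2 = 110 mol.
Outlet amounts (n = n₀ + ν ξ):
  Q: 322.5 − 2(110) = 102.6
  M: 340.3 − 1(110) = 230.3
  R: 0 + 2(110) = 219.9
Total out = 552.8 mol; y_R = 219.9 / 552.8 = 0.3979.

0.398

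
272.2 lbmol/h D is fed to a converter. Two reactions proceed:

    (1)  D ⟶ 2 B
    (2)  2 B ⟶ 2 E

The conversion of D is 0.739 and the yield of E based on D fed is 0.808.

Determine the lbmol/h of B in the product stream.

182 lbmol/h

Conversion of D: D consumed = 1ξ₁ = 0.739 × 272.2 → ξ₁ = 201.2 lbmol/h.
Yield of E: 2ξ₂ / 272.2 = 0.808 → ξ₂ = 110 lbmol/h.
Outlet amounts (n = n₀ + Σ ν·ξ):
  D: 272.2 − 1(201.2) = 71.04
  B: 0 + 2(201.2) − 2(110) = 182.4
  E: 0 + 2(110) = 219.9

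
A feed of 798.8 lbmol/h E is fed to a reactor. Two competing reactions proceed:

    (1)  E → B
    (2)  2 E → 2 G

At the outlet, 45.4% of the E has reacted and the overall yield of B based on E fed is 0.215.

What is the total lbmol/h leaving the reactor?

799 lbmol/h

Yield of B: 1ξ₁ / 798.8 = 0.215 → ξ₁ = 171.7 lbmol/h.
Conversion of E: 1ξ₁ + 2ξ₂ = 0.454 × 798.8 = 362.7 → ξ₂ = 95.46 lbmol/h.
Outlet amounts (n = n₀ + Σ ν·ξ):
  E: 798.8 − 1(171.7) − 2(95.46) = 436.1
  B: 0 + 1(171.7) = 171.7
  G: 0 + 2(95.46) = 190.9
Total out = 436.1 + 171.7 + 190.9 = 798.8 lbmol/h.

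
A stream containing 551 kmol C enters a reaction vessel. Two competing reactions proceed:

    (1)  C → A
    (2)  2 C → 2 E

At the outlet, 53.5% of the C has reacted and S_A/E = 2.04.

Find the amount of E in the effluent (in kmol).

Conversion of C: C consumed = 0.535 × 551 = 294.8 kmol = 1ξ₁ + 2ξ₂.
Selectivity: 1ξ₁ / (2ξ₂) = 2.04 → ξ₁ = 4.08 ξ₂.
Substitute: (1·4.08 + 2) ξ₂ = 294.8 → ξ₂ = 48.48 kmol, ξ₁ = 197.8 kmol.
Outlet amounts (n = n₀ + Σ ν·ξ):
  C: 551 − 1(197.8) − 2(48.48) = 256.2
  A: 0 + 1(197.8) = 197.8
  E: 0 + 2(48.48) = 96.97

97 kmol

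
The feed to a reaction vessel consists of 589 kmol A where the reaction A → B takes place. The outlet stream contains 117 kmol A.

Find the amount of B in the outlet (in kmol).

472 kmol

For A: n = n₀ − 1ξ → 117 = 589 − 1ξ, giving ξ = 472 kmol.
Outlet amounts (n = n₀ + ν ξ):
  A: 589 − 1(472) = 117
  B: 0 + 1(472) = 472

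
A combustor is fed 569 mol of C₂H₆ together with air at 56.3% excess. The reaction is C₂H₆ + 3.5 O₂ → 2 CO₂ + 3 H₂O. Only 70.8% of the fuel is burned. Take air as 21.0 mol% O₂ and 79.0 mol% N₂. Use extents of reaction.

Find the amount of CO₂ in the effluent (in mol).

Stoichiometric O₂ = 3.5 × 569 = 1992 mol; O₂ fed = 1992 × 1.563 = 3113 mol.
N₂ fed = 3113 × 79/21 = 11710 mol.
Fuel reacted = 0.708 × 569 → ξ = 402.9 mol.
Outlet (n = n₀ + ν ξ):
  C₂H₆: 569 − 1(402.9) = 166.1
  O₂: 3113 − 3.5(402.9) = 1703
  N₂: 11710 (inert)
  CO₂: 0 + 2(402.9) = 805.7
  H₂O: 0 + 3(402.9) = 1209

806 mol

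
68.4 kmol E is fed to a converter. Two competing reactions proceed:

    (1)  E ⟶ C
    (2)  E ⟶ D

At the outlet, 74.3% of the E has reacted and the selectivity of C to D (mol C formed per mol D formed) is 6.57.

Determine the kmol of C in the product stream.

Conversion of E: E consumed = 0.743 × 68.4 = 50.82 kmol = 1ξ₁ + 1ξ₂.
Selectivity: 1ξ₁ / (1ξ₂) = 6.57 → ξ₁ = 6.57 ξ₂.
Substitute: (1·6.57 + 1) ξ₂ = 50.82 → ξ₂ = 6.714 kmol, ξ₁ = 44.11 kmol.
Outlet amounts (n = n₀ + Σ ν·ξ):
  E: 68.4 − 1(44.11) − 1(6.714) = 17.58
  C: 0 + 1(44.11) = 44.11
  D: 0 + 1(6.714) = 6.714

44.1 kmol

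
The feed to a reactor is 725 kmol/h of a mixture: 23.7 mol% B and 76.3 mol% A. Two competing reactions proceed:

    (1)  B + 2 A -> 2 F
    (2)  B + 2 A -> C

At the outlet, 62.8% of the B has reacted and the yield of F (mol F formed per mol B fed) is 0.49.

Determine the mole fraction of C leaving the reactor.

Yield of F: 2ξ₁ / 171.8 = 0.49 → ξ₁ = 42.1 kmol/h.
Conversion of B: 1ξ₁ + 1ξ₂ = 0.628 × 171.8 = 107.9 → ξ₂ = 65.81 kmol/h.
Outlet amounts (n = n₀ + Σ ν·ξ):
  B: 171.8 − 1(42.1) − 1(65.81) = 63.92
  A: 553.2 − 2(42.1) − 2(65.81) = 337.4
  F: 0 + 2(42.1) = 84.19
  C: 0 + 1(65.81) = 65.81
Total out = 551.3 kmol/h; y_C = 65.81 / 551.3 = 0.1194.

0.119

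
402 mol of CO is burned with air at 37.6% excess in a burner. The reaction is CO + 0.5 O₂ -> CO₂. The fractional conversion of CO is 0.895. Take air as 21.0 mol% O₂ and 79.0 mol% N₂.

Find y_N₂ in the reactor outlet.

Stoichiometric O₂ = 0.5 × 402 = 201 mol; O₂ fed = 201 × 1.376 = 276.6 mol.
N₂ fed = 276.6 × 79/21 = 1040 mol.
Fuel reacted = 0.895 × 402 → ξ = 359.8 mol.
Outlet (n = n₀ + ν ξ):
  CO: 402 − 1(359.8) = 42.21
  O₂: 276.6 − 0.5(359.8) = 96.68
  N₂: 1040 (inert)
  CO₂: 0 + 1(359.8) = 359.8
Total out = 1539 mol; y_N₂ = 1040 / 1539 = 0.676.

0.676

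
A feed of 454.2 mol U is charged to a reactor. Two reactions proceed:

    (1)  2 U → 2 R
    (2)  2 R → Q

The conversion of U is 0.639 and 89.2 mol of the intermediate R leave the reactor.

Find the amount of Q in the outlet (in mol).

Conversion of U: U consumed = 2ξ₁ = 0.639 × 454.2 → ξ₁ = 145.1 mol.
R balance: n_R = 0 + 2ξ₁ − 2ξ₂ = 89.2 → ξ₂ = (2·145.1 − 89.2)/2 = 100.5 mol.
Outlet amounts (n = n₀ + Σ ν·ξ):
  U: 454.2 − 2(145.1) = 164
  R: 0 + 2(145.1) − 2(100.5) = 89.2
  Q: 0 + 1(100.5) = 100.5

101 mol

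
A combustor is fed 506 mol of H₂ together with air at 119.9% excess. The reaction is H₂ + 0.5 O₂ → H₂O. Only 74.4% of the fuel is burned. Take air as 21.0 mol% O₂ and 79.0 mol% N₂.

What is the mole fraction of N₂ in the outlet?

Stoichiometric O₂ = 0.5 × 506 = 253 mol; O₂ fed = 253 × 2.199 = 556.3 mol.
N₂ fed = 556.3 × 79/21 = 2093 mol.
Fuel reacted = 0.744 × 506 → ξ = 376.5 mol.
Outlet (n = n₀ + ν ξ):
  H₂: 506 − 1(376.5) = 129.5
  O₂: 556.3 − 0.5(376.5) = 368.1
  N₂: 2093 (inert)
  H₂O: 0 + 1(376.5) = 376.5
Total out = 2967 mol; y_N₂ = 2093 / 2967 = 0.7054.

0.705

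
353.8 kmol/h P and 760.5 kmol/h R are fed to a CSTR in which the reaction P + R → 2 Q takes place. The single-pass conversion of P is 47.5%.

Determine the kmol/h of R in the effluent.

P reacted = 0.475 × 353.8 = 168.1 kmol/h; ν_P = −1, so ξ = 168.1/1 = 168.1 kmol/h.
Outlet amounts (n = n₀ + ν ξ):
  P: 353.8 − 1(168.1) = 185.7
  R: 760.5 − 1(168.1) = 592.4
  Q: 0 + 2(168.1) = 336.1

592 kmol/h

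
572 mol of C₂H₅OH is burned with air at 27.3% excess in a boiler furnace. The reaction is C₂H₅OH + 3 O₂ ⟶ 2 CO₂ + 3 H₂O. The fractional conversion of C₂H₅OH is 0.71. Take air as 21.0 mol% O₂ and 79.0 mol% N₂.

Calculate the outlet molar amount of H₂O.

1220 mol

Stoichiometric O₂ = 3 × 572 = 1716 mol; O₂ fed = 1716 × 1.273 = 2184 mol.
N₂ fed = 2184 × 79/21 = 8218 mol.
Fuel reacted = 0.71 × 572 → ξ = 406.1 mol.
Outlet (n = n₀ + ν ξ):
  C₂H₅OH: 572 − 1(406.1) = 165.9
  O₂: 2184 − 3(406.1) = 966.1
  N₂: 8218 (inert)
  CO₂: 0 + 2(406.1) = 812.2
  H₂O: 0 + 3(406.1) = 1218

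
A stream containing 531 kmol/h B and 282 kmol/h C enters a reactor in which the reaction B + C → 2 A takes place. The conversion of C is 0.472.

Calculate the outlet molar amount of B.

C reacted = 0.472 × 282 = 133.1 kmol/h; ν_C = −1, so ξ = 133.1/1 = 133.1 kmol/h.
Outlet amounts (n = n₀ + ν ξ):
  B: 531 − 1(133.1) = 397.9
  C: 282 − 1(133.1) = 148.9
  A: 0 + 2(133.1) = 266.2

398 kmol/h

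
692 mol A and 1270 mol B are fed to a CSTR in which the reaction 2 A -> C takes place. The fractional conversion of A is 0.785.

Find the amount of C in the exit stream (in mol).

A reacted = 0.785 × 692 = 543.2 mol; ν_A = −2, so ξ = 543.2/2 = 271.6 mol.
Outlet amounts (n = n₀ + ν ξ):
  A: 692 − 2(271.6) = 148.8
  C: 0 + 1(271.6) = 271.6
  B: 1270 (inert)

272 mol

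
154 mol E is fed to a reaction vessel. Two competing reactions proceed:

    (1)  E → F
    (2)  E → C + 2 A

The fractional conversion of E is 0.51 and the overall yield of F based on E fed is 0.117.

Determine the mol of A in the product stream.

121 mol

Yield of F: 1ξ₁ / 154 = 0.117 → ξ₁ = 18.02 mol.
Conversion of E: 1ξ₁ + 1ξ₂ = 0.51 × 154 = 78.54 → ξ₂ = 60.52 mol.
Outlet amounts (n = n₀ + Σ ν·ξ):
  E: 154 − 1(18.02) − 1(60.52) = 75.46
  F: 0 + 1(18.02) = 18.02
  C: 0 + 1(60.52) = 60.52
  A: 0 + 2(60.52) = 121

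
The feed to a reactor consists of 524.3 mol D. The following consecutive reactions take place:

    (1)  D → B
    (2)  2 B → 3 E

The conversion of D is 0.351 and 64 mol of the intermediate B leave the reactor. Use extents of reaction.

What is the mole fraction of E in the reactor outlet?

0.308

Conversion of D: D consumed = 1ξ₁ = 0.351 × 524.3 → ξ₁ = 184 mol.
B balance: n_B = 0 + 1ξ₁ − 2ξ₂ = 64 → ξ₂ = (1·184 − 64)/2 = 60.01 mol.
Outlet amounts (n = n₀ + Σ ν·ξ):
  D: 524.3 − 1(184) = 340.3
  B: 0 + 1(184) − 2(60.01) = 64
  E: 0 + 3(60.01) = 180
Total out = 584.3 mol; y_E = 180 / 584.3 = 0.3081.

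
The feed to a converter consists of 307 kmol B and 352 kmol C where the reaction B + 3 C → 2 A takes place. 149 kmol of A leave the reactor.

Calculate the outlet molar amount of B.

For A: n = n₀ + 2ξ → 149 = 0 + 2ξ, giving ξ = 74.5 kmol.
Outlet amounts (n = n₀ + ν ξ):
  B: 307 − 1(74.5) = 232.5
  C: 352 − 3(74.5) = 128.5
  A: 0 + 2(74.5) = 149

232 kmol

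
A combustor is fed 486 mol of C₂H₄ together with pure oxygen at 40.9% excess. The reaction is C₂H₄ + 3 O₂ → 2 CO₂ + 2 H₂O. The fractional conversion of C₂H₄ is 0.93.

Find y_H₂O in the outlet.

Stoichiometric O₂ = 3 × 486 = 1458 mol; O₂ fed = 1458 × 1.409 = 2054 mol.
Fuel reacted = 0.93 × 486 → ξ = 452 mol.
Outlet (n = n₀ + ν ξ):
  C₂H₄: 486 − 1(452) = 34.02
  O₂: 2054 − 3(452) = 698.4
  CO₂: 0 + 2(452) = 904
  H₂O: 0 + 2(452) = 904
Total out = 2540 mol; y_H₂O = 904 / 2540 = 0.3558.

0.356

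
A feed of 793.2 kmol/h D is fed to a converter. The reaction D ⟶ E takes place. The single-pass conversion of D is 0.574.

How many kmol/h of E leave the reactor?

455 kmol/h

D reacted = 0.574 × 793.2 = 455.3 kmol/h; ν_D = −1, so ξ = 455.3/1 = 455.3 kmol/h.
Outlet amounts (n = n₀ + ν ξ):
  D: 793.2 − 1(455.3) = 337.9
  E: 0 + 1(455.3) = 455.3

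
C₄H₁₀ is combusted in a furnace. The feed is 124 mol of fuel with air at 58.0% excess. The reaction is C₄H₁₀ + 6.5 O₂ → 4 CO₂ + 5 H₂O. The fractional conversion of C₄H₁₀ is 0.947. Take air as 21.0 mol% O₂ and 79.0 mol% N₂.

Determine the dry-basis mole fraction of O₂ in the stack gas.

Stoichiometric O₂ = 6.5 × 124 = 806 mol; O₂ fed = 806 × 1.580 = 1273 mol.
N₂ fed = 1273 × 79/21 = 4791 mol.
Fuel reacted = 0.947 × 124 → ξ = 117.4 mol.
Outlet (n = n₀ + ν ξ):
  C₄H₁₀: 124 − 1(117.4) = 6.572
  O₂: 1273 − 6.5(117.4) = 510.2
  N₂: 4791 (inert)
  CO₂: 0 + 4(117.4) = 469.7
  H₂O: 0 + 5(117.4) = 587.1
Dry total = 5777 mol; y_O₂ (dry) = 510.2 / 5777 = 0.08831.

0.0883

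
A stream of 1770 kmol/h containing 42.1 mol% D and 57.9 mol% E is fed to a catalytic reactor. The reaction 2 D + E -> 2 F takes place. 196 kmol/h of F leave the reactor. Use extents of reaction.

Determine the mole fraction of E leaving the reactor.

For F: n = n₀ + 2ξ → 196 = 0 + 2ξ, giving ξ = 98 kmol/h.
Outlet amounts (n = n₀ + ν ξ):
  D: 745.2 − 2(98) = 549.2
  E: 1025 − 1(98) = 926.8
  F: 0 + 2(98) = 196
Total out = 1672 kmol/h; y_E = 926.8 / 1672 = 0.5543.

0.554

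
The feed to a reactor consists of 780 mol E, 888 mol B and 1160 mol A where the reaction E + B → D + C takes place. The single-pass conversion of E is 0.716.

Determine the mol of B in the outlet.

330 mol

E reacted = 0.716 × 780 = 558.5 mol; ν_E = −1, so ξ = 558.5/1 = 558.5 mol.
Outlet amounts (n = n₀ + ν ξ):
  E: 780 − 1(558.5) = 221.5
  B: 888 − 1(558.5) = 329.5
  D: 0 + 1(558.5) = 558.5
  C: 0 + 1(558.5) = 558.5
  A: 1160 (inert)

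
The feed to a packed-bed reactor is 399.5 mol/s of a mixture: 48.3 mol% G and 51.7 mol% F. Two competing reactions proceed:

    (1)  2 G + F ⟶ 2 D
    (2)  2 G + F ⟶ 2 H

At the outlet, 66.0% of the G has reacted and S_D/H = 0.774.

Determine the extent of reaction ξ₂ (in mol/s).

Conversion of G: G consumed = 0.66 × 193 = 127.4 mol/s = 2ξ₁ + 2ξ₂.
Selectivity: 2ξ₁ / (2ξ₂) = 0.774 → ξ₁ = 0.774 ξ₂.
Substitute: (2·0.774 + 2) ξ₂ = 127.4 → ξ₂ = 35.89 mol/s, ξ₁ = 27.78 mol/s.
Outlet amounts (n = n₀ + Σ ν·ξ):
  G: 193 − 2(27.78) − 2(35.89) = 65.61
  F: 206.5 − 1(27.78) − 1(35.89) = 142.9
  D: 0 + 2(27.78) = 55.56
  H: 0 + 2(35.89) = 71.79

ξ₂ = 35.9 mol/s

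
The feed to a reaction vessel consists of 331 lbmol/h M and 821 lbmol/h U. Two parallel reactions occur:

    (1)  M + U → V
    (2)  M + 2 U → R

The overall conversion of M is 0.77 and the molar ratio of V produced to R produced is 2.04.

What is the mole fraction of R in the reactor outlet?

0.103

Conversion of M: M consumed = 0.77 × 331 = 254.9 lbmol/h = 1ξ₁ + 1ξ₂.
Selectivity: 1ξ₁ / (1ξ₂) = 2.04 → ξ₁ = 2.04 ξ₂.
Substitute: (1·2.04 + 1) ξ₂ = 254.9 → ξ₂ = 83.84 lbmol/h, ξ₁ = 171 lbmol/h.
Outlet amounts (n = n₀ + Σ ν·ξ):
  M: 331 − 1(171) − 1(83.84) = 76.13
  U: 821 − 1(171) − 2(83.84) = 482.3
  V: 0 + 1(171) = 171
  R: 0 + 1(83.84) = 83.84
Total out = 813.3 lbmol/h; y_R = 83.84 / 813.3 = 0.1031.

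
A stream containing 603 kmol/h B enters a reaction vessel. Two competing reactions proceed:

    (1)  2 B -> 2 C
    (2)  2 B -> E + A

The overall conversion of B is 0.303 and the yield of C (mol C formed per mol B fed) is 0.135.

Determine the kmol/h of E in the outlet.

Yield of C: 2ξ₁ / 603 = 0.135 → ξ₁ = 40.7 kmol/h.
Conversion of B: 2ξ₁ + 2ξ₂ = 0.303 × 603 = 182.7 → ξ₂ = 50.65 kmol/h.
Outlet amounts (n = n₀ + Σ ν·ξ):
  B: 603 − 2(40.7) − 2(50.65) = 420.3
  C: 0 + 2(40.7) = 81.41
  E: 0 + 1(50.65) = 50.65
  A: 0 + 1(50.65) = 50.65

50.7 kmol/h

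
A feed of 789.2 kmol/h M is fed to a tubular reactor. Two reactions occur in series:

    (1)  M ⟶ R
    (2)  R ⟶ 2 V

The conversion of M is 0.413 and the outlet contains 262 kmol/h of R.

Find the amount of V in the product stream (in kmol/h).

Conversion of M: M consumed = 1ξ₁ = 0.413 × 789.2 → ξ₁ = 325.9 kmol/h.
R balance: n_R = 0 + 1ξ₁ − 1ξ₂ = 262 → ξ₂ = (1·325.9 − 262)/1 = 63.94 kmol/h.
Outlet amounts (n = n₀ + Σ ν·ξ):
  M: 789.2 − 1(325.9) = 463.3
  R: 0 + 1(325.9) − 1(63.94) = 262
  V: 0 + 2(63.94) = 127.9

128 kmol/h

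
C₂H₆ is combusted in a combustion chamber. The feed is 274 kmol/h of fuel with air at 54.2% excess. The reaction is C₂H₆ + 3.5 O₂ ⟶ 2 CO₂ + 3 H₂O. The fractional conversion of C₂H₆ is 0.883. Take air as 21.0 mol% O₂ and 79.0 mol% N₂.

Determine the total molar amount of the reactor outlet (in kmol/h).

Stoichiometric O₂ = 3.5 × 274 = 959 kmol/h; O₂ fed = 959 × 1.542 = 1479 kmol/h.
N₂ fed = 1479 × 79/21 = 5563 kmol/h.
Fuel reacted = 0.883 × 274 → ξ = 241.9 kmol/h.
Outlet (n = n₀ + ν ξ):
  C₂H₆: 274 − 1(241.9) = 32.06
  O₂: 1479 − 3.5(241.9) = 632
  N₂: 5563 (inert)
  CO₂: 0 + 2(241.9) = 483.9
  H₂O: 0 + 3(241.9) = 725.8
Total out = 32.06 + 632 + 5563 + 483.9 + 725.8 = 7437 kmol/h.

7440 kmol/h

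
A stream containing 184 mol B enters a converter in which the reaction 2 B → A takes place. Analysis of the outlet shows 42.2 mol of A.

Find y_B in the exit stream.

0.702

For A: n = n₀ + 1ξ → 42.2 = 0 + 1ξ, giving ξ = 42.2 mol.
Outlet amounts (n = n₀ + ν ξ):
  B: 184 − 2(42.2) = 99.6
  A: 0 + 1(42.2) = 42.2
Total out = 141.8 mol; y_B = 99.6 / 141.8 = 0.7024.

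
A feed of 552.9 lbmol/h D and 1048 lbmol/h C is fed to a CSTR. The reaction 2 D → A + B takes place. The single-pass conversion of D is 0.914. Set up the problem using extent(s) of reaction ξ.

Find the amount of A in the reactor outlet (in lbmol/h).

253 lbmol/h

D reacted = 0.914 × 552.9 = 505.4 lbmol/h; ν_D = −2, so ξ = 505.4/2 = 252.7 lbmol/h.
Outlet amounts (n = n₀ + ν ξ):
  D: 552.9 − 2(252.7) = 47.55
  A: 0 + 1(252.7) = 252.7
  B: 0 + 1(252.7) = 252.7
  C: 1048 (inert)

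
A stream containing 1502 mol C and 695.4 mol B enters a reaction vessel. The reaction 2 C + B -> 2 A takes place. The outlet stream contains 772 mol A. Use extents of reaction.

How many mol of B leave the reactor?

For A: n = n₀ + 2ξ → 772 = 0 + 2ξ, giving ξ = 386 mol.
Outlet amounts (n = n₀ + ν ξ):
  C: 1502 − 2(386) = 730
  B: 695.4 − 1(386) = 309.4
  A: 0 + 2(386) = 772

309 mol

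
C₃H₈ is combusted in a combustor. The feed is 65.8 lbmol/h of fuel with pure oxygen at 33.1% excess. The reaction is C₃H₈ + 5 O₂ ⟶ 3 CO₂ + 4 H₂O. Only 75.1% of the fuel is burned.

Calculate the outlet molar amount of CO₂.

Stoichiometric O₂ = 5 × 65.8 = 329 lbmol/h; O₂ fed = 329 × 1.331 = 437.9 lbmol/h.
Fuel reacted = 0.751 × 65.8 → ξ = 49.42 lbmol/h.
Outlet (n = n₀ + ν ξ):
  C₃H₈: 65.8 − 1(49.42) = 16.38
  O₂: 437.9 − 5(49.42) = 190.8
  CO₂: 0 + 3(49.42) = 148.2
  H₂O: 0 + 4(49.42) = 197.7

148 lbmol/h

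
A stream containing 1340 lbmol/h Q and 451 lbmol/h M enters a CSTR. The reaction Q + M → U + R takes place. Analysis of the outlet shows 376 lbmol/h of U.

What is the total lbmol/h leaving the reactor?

For U: n = n₀ + 1ξ → 376 = 0 + 1ξ, giving ξ = 376 lbmol/h.
Outlet amounts (n = n₀ + ν ξ):
  Q: 1340 − 1(376) = 964
  M: 451 − 1(376) = 75
  U: 0 + 1(376) = 376
  R: 0 + 1(376) = 376
Total out = 964 + 75 + 376 + 376 = 1791 lbmol/h.

1790 lbmol/h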